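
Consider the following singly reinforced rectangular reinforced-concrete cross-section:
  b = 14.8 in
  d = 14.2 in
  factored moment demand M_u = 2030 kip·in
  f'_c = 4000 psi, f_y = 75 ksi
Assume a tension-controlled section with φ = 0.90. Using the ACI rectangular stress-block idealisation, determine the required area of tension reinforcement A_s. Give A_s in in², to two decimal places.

M_n = M_u/φ = 2030/0.90 = 2255.56 kip·in.
From M_n = 0.85 f'_c a b (d − a/2):
a = d − √(d² − 2M_n/(0.85 f'_c b)) = 14.2 − √(14.2² − 2 × 2255.56/(0.85 × 4 × 14.8)) = 3.617 in.
A_s = 0.85 f'_c a b / f_y = 0.85 × 4 × 3.617 × 14.8 / 75 = 2.427 in².

A_s ≈ 2.43 in²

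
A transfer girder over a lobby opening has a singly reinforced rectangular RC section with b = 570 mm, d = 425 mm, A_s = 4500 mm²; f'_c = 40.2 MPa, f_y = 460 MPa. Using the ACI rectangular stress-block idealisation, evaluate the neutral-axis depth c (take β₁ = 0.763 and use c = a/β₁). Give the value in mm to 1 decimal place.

T = A_s f_y = 4500 × 460 = 2070000 N = 2070 kN.
Setting C = 0.85 f'_c a b equal to T: a = 2070000/(0.85 × 40.2 × 570) = 106.280 mm.
With β₁ = 0.763, c = a/β₁ = 106.280/0.763 = 139.3 mm.

c ≈ 139.3 mm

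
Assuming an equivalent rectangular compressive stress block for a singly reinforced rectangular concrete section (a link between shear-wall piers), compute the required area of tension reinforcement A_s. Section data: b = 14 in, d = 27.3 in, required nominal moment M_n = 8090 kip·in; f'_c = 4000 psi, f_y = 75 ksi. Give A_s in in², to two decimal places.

From M_n = 0.85 f'_c a b (d − a/2):
a = d − √(d² − 2M_n/(0.85 f'_c b)) = 27.3 − √(27.3² − 2 × 8090/(0.85 × 4 × 14)) = 7.166 in.
A_s = 0.85 f'_c a b / f_y = 0.85 × 4 × 7.166 × 14 / 75 = 4.548 in².

A_s ≈ 4.55 in²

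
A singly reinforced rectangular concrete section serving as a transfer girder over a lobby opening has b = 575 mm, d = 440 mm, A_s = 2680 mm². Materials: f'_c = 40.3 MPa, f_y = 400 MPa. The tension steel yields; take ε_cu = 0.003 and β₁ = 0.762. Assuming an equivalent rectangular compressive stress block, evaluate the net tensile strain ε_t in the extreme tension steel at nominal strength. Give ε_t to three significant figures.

ε_t ≈ 0.0155

a = A_s f_y/(0.85 f'_c b) = 54.43 mm.
β₁ = 0.762, so c = a/β₁ = 54.43/0.762 = 71.43 mm.
From the linear strain diagram with ε_cu = 0.003: ε_t = 0.003 (d − c)/c = 0.003 × (440 − 71.43)/71.43 = 0.0155.
Since ε_t ≥ 0.005, the section is tension-controlled.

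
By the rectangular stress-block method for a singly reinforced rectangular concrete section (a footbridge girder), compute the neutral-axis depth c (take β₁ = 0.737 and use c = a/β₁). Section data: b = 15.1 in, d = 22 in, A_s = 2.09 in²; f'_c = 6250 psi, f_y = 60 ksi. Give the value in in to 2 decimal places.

T = A_s f_y = 2.09 × 60 = 125.4 kips.
a = T/(0.85 f'_c b) = 125.4/(0.85 × 6.25 × 15.1) = 1.5632 in.
With β₁ = 0.737, c = a/β₁ = 1.5632/0.737 = 2.12 in.

c ≈ 2.12 in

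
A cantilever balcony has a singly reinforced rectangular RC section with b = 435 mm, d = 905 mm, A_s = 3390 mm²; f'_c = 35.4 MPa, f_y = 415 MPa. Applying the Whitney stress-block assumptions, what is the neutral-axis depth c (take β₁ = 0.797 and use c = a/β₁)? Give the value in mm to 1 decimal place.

T = A_s f_y = 3390 × 415 = 1406850 N = 1406.85 kN.
Setting C = 0.85 f'_c a b equal to T: a = 1406850/(0.85 × 35.4 × 435) = 107.482 mm.
With β₁ = 0.797, c = a/β₁ = 107.482/0.797 = 134.9 mm.

c ≈ 134.9 mm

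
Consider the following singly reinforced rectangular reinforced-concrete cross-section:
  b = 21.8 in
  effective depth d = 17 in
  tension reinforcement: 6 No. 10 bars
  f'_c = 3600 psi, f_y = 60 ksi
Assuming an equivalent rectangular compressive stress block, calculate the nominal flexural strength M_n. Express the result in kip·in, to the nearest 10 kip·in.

M_n ≈ 6210 kip·in

A_s = 6 × 1.27 = 7.62 in².
T = A_s f_y = 7.62 × 60 = 457.2 kips.
a = T/(0.85 f'_c b) = 457.2/(0.85 × 3.6 × 21.8) = 6.854 in.
M_n = T(d − a/2) = 457.2 × (17 − 3.427) = 6205.6 kip·in.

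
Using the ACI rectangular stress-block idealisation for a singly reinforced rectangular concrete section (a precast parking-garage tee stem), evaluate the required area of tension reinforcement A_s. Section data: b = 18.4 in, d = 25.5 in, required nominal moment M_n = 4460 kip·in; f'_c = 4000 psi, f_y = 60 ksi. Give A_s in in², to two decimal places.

A_s ≈ 3.10 in²

From M_n = 0.85 f'_c a b (d − a/2):
a = d − √(d² − 2M_n/(0.85 f'_c b)) = 25.5 − √(25.5² − 2 × 4460/(0.85 × 4 × 18.4)) = 2.969 in.
A_s = 0.85 f'_c a b / f_y = 0.85 × 4 × 2.969 × 18.4 / 60 = 3.096 in².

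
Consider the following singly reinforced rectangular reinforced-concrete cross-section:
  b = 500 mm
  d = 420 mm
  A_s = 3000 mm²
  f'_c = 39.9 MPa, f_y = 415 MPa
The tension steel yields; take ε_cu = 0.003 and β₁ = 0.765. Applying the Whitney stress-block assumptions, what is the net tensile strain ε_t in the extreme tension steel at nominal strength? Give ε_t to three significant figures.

ε_t ≈ 0.0101

a = A_s f_y/(0.85 f'_c b) = 73.42 mm.
β₁ = 0.765, so c = a/β₁ = 73.42/0.765 = 95.97 mm.
From the linear strain diagram with ε_cu = 0.003: ε_t = 0.003 (d − c)/c = 0.003 × (420 − 95.97)/95.97 = 0.0101.
Since ε_t ≥ 0.005, the section is tension-controlled.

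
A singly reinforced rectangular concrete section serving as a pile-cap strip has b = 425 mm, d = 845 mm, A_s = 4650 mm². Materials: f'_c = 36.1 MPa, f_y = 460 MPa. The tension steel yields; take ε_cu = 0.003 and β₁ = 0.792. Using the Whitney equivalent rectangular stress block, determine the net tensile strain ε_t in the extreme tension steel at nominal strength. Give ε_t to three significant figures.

ε_t ≈ 0.00924

a = A_s f_y/(0.85 f'_c b) = 164.02 mm.
β₁ = 0.792, so c = a/β₁ = 164.02/0.792 = 207.10 mm.
From the linear strain diagram with ε_cu = 0.003: ε_t = 0.003 (d − c)/c = 0.003 × (845 − 207.10)/207.10 = 0.00924.
Since ε_t ≥ 0.005, the section is tension-controlled.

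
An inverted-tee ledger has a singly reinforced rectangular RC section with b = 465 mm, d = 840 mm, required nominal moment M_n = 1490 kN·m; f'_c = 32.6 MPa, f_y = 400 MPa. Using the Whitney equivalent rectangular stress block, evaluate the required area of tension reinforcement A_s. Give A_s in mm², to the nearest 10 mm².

A_s ≈ 4870 mm²

With M_n = 0.85 f'_c a b (d − a/2), solve the quadratic for a:
a = d − √(d² − 2M_n/(0.85 f'_c b)) = 840 − √(840² − 2 × 1490×10⁶/(0.85 × 32.6 × 465)) = 151.29 mm.
A_s = 0.85 f'_c a b / f_y = 0.85 × 32.6 × 151.29 × 465 / 400 = 4873.5 mm².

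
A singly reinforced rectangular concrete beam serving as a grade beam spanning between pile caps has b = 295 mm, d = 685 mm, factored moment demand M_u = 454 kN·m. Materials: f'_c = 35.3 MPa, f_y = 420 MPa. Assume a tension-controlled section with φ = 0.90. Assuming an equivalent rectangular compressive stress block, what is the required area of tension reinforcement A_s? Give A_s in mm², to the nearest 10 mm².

A_s ≈ 1880 mm²

M_n = M_u/φ = 454/0.90 = 504.444 kN·m.
With M_n = 0.85 f'_c a b (d − a/2), solve the quadratic for a:
a = d − √(d² − 2M_n/(0.85 f'_c b)) = 685 − √(685² − 2 × 504.444×10⁶/(0.85 × 35.3 × 295)) = 88.98 mm.
A_s = 0.85 f'_c a b / f_y = 0.85 × 35.3 × 88.98 × 295 / 420 = 1875.2 mm².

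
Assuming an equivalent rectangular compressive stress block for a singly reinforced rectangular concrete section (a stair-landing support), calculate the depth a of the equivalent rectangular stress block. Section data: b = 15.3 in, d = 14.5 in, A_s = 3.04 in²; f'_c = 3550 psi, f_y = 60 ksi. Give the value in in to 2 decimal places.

a ≈ 3.95 in

T = A_s f_y = 3.04 × 60 = 182.4 kips.
a = T/(0.85 f'_c b) = 182.4/(0.85 × 3.55 × 15.3) = 3.95 in.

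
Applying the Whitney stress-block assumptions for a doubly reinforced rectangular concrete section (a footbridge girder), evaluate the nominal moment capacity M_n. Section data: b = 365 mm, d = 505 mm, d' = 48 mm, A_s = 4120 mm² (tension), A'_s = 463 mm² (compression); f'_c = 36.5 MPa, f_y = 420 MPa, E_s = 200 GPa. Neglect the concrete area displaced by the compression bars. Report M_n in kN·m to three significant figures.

M_n ≈ 760 kN·m

Assume both tension and compression steel yield.
Net tension couple steel: A_s − A'_s = 3657 mm².
a = (A_s − A'_s) f_y / (0.85 f'_c b) = 1535940/(0.85 × 36.5 × 365) = 135.63 mm.
c = a/β₁ = 135.63/0.789 = 171.90 mm; ε'_s = 0.003(c − d')/c = 0.0022 ≥ f_y/E_s = 0.0021, so compression steel does yield.
M_n = (A_s − A'_s) f_y (d − a/2) + A'_s f_y (d − d') = [1535940 × (505 − 67.815) + 194460 × (505 − 48)] × 10⁻⁶ = 671.49 + 88.87 = 760.36 kN·m.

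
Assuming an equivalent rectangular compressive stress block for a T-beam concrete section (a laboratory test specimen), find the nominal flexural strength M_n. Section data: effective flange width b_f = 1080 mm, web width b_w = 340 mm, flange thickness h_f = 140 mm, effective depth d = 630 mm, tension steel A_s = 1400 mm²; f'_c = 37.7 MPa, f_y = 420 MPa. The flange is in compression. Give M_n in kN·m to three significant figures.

Tension: T = A_s f_y = 1400 × 420 = 588000 N.
Try a within the flange: a = T/(0.85 f'_c b_f) = 588000/(0.85 × 37.7 × 1080) = 16.99 mm.
Since a = 16.99 ≤ h_f = 140 mm, the stress block lies entirely in the flange; analyse as a rectangular beam of width b_f.
M_n = T(d − a/2) = 588000 × (630 − 8.495) = 365.44 × 10⁶ N·mm.
M_n = 365.44 kN·m.

M_n ≈ 365 kN·m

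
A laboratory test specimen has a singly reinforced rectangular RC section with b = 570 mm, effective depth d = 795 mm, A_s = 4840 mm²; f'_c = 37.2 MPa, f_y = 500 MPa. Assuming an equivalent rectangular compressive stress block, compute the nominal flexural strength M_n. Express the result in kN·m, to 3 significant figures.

M_n ≈ 1760 kN·m

T = A_s f_y = 4840 × 500 = 2420000 N = 2420 kN.
From C = T: a = T/(0.85 f'_c b) = 2420000/(0.85 × 37.2 × 570) = 134.27 mm.
M_n = T(d − a/2) = 2420 kN × (795 − 67.135) mm = 1761.43 kN·m.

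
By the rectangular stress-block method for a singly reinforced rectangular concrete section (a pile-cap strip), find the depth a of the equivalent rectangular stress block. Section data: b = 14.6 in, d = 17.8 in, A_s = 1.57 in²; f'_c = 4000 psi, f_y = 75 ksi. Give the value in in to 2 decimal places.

a ≈ 2.37 in

T = A_s f_y = 1.57 × 75 = 117.75 kips.
a = T/(0.85 f'_c b) = 117.75/(0.85 × 4 × 14.6) = 2.37 in.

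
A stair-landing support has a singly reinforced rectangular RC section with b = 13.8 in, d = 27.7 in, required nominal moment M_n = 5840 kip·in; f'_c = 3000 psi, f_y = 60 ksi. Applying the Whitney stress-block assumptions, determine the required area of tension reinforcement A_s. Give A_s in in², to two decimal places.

From M_n = 0.85 f'_c a b (d − a/2):
a = d − √(d² − 2M_n/(0.85 f'_c b)) = 27.7 − √(27.7² − 2 × 5840/(0.85 × 3 × 13.8)) = 6.834 in.
A_s = 0.85 f'_c a b / f_y = 0.85 × 3 × 6.834 × 13.8 / 60 = 4.008 in².

A_s ≈ 4.01 in²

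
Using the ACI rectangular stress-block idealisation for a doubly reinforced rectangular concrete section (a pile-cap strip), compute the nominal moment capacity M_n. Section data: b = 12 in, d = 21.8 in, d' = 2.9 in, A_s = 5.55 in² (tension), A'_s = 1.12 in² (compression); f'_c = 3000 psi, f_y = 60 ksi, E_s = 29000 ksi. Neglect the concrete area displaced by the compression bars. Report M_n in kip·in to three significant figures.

M_n ≈ 5910 kip·in

Assume both steels yield.
a = (A_s − A'_s) f_y/(0.85 f'_c b) = (5.55 − 1.12) × 60/(0.85 × 3 × 12) = 8.686 in.
c = a/β₁ = 8.686/0.85 = 10.219 in; ε'_s = 0.003(c − d')/c = 0.0021 ≥ ε_y = 0.0021, so the compression steel yields.
M_n = (A_s − A'_s) f_y (d − a/2) + A'_s f_y (d − d') = 265.8 × (21.8 − 4.343) + 67.2 × (21.8 − 2.9) = 4640.1 + 1270.1 = 5910.2 kip·in.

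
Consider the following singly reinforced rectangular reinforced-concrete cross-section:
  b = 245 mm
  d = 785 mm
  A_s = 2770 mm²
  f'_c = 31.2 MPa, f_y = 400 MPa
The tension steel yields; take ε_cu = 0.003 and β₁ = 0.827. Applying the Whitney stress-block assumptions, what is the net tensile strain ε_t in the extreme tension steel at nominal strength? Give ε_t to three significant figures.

a = A_s f_y/(0.85 f'_c b) = 170.53 mm.
β₁ = 0.827, so c = a/β₁ = 170.53/0.827 = 206.20 mm.
From the linear strain diagram with ε_cu = 0.003: ε_t = 0.003 (d − c)/c = 0.003 × (785 − 206.20)/206.20 = 0.00842.
Since ε_t ≥ 0.005, the section is tension-controlled.

ε_t ≈ 0.00842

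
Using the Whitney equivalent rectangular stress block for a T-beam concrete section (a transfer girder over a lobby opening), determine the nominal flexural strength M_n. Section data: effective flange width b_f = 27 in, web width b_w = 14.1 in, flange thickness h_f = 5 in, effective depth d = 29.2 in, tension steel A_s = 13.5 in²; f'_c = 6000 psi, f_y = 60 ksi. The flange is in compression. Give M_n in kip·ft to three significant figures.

M_n ≈ 1770 kip·ft

Tension: T = A_s f_y = 13.5 × 60 = 810 kips.
Try a within the flange: a = T/(0.85 f'_c b_f) = 810/(0.85 × 6 × 27) = 5.882 in.
a = 5.882 > h_f = 5 in: the block extends into the web. Split into flange-overhang and web parts.
C_f = 0.85 f'_c (b_f − b_w) h_f = 0.85 × 6 × (27 − 14.1) × 5 = 329.0 kips.
Remaining web compression depth: a_w = (T − C_f)/(0.85 f'_c b_w) = (810 − 329.0)/(0.85 × 6 × 14.1) = 6.689 in.
M_n = C_f(d − h_f/2) + (T − C_f)(d − a_w/2) = 329.0 × (29.2 − 2.5) + 481 × (29.2 − 3.3445) = 8784.3 + 12436.5 = 21220.8 kip·in.
M_n = 21220.8/12 = 1768.40 kip·ft.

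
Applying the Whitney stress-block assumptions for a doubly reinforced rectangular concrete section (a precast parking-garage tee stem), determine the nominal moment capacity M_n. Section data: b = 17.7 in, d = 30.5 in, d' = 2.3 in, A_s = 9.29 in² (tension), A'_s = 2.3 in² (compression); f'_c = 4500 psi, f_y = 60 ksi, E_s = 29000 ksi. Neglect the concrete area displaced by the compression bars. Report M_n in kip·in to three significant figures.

M_n ≈ 15400 kip·in

Assume both steels yield.
a = (A_s − A'_s) f_y/(0.85 f'_c b) = (9.29 − 2.3) × 60/(0.85 × 4.5 × 17.7) = 6.195 in.
c = a/β₁ = 6.195/0.825 = 7.509 in; ε'_s = 0.003(c − d')/c = 0.0021 ≥ ε_y = 0.0021, so the compression steel yields.
M_n = (A_s − A'_s) f_y (d − a/2) + A'_s f_y (d − d') = 419.4 × (30.5 − 3.0975) + 138 × (30.5 − 2.3) = 11492.6 + 3891.6 = 15384.2 kip·in.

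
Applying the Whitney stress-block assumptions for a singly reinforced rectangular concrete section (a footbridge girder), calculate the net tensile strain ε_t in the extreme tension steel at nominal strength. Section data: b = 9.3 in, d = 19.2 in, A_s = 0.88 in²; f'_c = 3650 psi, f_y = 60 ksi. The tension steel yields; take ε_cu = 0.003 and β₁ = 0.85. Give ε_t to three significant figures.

ε_t ≈ 0.0238

a = A_s f_y/(0.85 f'_c b) = 1.830 in.
β₁ = 0.85, so c = a/β₁ = 1.830/0.85 = 2.153 in.
From the linear strain diagram with ε_cu = 0.003: ε_t = 0.003 (d − c)/c = 0.003 × (19.2 − 2.153)/2.153 = 0.0238.
Since ε_t ≥ 0.005, the section is tension-controlled.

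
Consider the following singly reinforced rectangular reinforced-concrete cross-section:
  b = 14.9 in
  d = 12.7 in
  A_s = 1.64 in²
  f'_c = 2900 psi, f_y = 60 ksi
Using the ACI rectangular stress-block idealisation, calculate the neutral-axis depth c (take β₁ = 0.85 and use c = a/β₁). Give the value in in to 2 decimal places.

T = A_s f_y = 1.64 × 60 = 98.4 kips.
a = T/(0.85 f'_c b) = 98.4/(0.85 × 2.9 × 14.9) = 2.6791 in.
With β₁ = 0.85, c = a/β₁ = 2.6791/0.85 = 3.15 in.

c ≈ 3.15 in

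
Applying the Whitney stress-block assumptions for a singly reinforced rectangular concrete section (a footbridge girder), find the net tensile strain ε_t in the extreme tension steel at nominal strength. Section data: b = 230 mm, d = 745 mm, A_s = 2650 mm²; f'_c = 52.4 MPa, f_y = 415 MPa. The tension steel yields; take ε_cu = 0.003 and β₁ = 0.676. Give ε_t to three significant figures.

ε_t ≈ 0.0111

a = A_s f_y/(0.85 f'_c b) = 107.35 mm.
β₁ = 0.676, so c = a/β₁ = 107.35/0.676 = 158.80 mm.
From the linear strain diagram with ε_cu = 0.003: ε_t = 0.003 (d − c)/c = 0.003 × (745 − 158.80)/158.80 = 0.0111.
Since ε_t ≥ 0.005, the section is tension-controlled.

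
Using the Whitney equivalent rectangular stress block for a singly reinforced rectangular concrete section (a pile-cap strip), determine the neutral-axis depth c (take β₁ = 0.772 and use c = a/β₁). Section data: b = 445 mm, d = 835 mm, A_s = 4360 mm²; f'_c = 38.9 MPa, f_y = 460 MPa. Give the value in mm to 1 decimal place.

T = A_s f_y = 4360 × 460 = 2005600 N = 2005.6 kN.
Setting C = 0.85 f'_c a b equal to T: a = 2005600/(0.85 × 38.9 × 445) = 136.306 mm.
With β₁ = 0.772, c = a/β₁ = 136.306/0.772 = 176.6 mm.

c ≈ 176.6 mm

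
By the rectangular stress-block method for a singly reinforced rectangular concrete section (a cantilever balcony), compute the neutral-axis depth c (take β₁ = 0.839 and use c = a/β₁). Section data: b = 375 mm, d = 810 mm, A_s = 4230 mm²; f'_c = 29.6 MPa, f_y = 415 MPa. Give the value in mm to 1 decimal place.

T = A_s f_y = 4230 × 415 = 1755450 N = 1755.45 kN.
Setting C = 0.85 f'_c a b equal to T: a = 1755450/(0.85 × 29.6 × 375) = 186.057 mm.
With β₁ = 0.839, c = a/β₁ = 186.057/0.839 = 221.8 mm.

c ≈ 221.8 mm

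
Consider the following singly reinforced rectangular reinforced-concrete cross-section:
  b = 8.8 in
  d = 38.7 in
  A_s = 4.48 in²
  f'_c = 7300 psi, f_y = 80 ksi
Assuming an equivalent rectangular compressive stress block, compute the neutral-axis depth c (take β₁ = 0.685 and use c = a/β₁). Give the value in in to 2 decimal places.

T = A_s f_y = 4.48 × 80 = 358.4 kips.
a = T/(0.85 f'_c b) = 358.4/(0.85 × 7.3 × 8.8) = 6.5636 in.
With β₁ = 0.685, c = a/β₁ = 6.5636/0.685 = 9.58 in.

c ≈ 9.58 in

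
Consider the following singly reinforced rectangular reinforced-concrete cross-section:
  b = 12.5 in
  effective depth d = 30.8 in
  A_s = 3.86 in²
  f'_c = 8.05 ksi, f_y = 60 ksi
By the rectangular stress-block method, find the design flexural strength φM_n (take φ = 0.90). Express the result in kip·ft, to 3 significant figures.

φM_n ≈ 511 kip·ft

T = A_s f_y = 3.86 × 60 = 231.6 kips.
a = T/(0.85 f'_c b) = 231.6/(0.85 × 8.05 × 12.5) = 2.708 in.
M_n = T(d − a/2) = 231.6 × (30.8 − 1.354) = 6819.7 kip·in = 6819.7/12 = 568.31 kip·ft.
φM_n = 0.90 × 568.31 = 511.48 kip·ft.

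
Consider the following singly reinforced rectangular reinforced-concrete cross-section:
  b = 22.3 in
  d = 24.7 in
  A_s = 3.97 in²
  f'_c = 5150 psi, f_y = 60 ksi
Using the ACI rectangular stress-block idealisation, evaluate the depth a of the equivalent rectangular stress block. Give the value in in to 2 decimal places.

T = A_s f_y = 3.97 × 60 = 238.2 kips.
a = T/(0.85 f'_c b) = 238.2/(0.85 × 5.15 × 22.3) = 2.44 in.

a ≈ 2.44 in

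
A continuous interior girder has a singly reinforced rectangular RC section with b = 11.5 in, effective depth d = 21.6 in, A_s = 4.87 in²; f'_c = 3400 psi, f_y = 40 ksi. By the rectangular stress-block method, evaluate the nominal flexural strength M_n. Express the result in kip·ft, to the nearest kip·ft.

M_n ≈ 303 kip·ft

T = A_s f_y = 4.87 × 40 = 194.8 kips.
a = T/(0.85 f'_c b) = 194.8/(0.85 × 3.4 × 11.5) = 5.861 in.
M_n = T(d − a/2) = 194.8 × (21.6 − 2.9305) = 3636.8 kip·in = 3636.8/12 = 303.07 kip·ft.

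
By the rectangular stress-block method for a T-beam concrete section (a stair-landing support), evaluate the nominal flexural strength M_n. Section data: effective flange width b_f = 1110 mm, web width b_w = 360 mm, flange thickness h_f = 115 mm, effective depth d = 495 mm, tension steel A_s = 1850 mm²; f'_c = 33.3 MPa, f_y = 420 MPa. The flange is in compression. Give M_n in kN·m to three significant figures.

Tension: T = A_s f_y = 1850 × 420 = 777000 N.
Try a within the flange: a = T/(0.85 f'_c b_f) = 777000/(0.85 × 33.3 × 1110) = 24.73 mm.
Since a = 24.73 ≤ h_f = 115 mm, the stress block lies entirely in the flange; analyse as a rectangular beam of width b_f.
M_n = T(d − a/2) = 777000 × (495 − 12.365) = 375.01 × 10⁶ N·mm.
M_n = 375.01 kN·m.

M_n ≈ 375 kN·m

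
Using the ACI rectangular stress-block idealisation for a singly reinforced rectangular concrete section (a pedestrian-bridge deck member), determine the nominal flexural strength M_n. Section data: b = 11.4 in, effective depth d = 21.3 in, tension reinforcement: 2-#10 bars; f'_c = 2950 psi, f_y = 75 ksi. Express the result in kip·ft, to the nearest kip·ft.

M_n ≈ 285 kip·ft

A_s = 2 × 1.27 = 2.54 in².
T = A_s f_y = 2.54 × 75 = 190.5 kips.
a = T/(0.85 f'_c b) = 190.5/(0.85 × 2.95 × 11.4) = 6.664 in.
M_n = T(d − a/2) = 190.5 × (21.3 − 3.332) = 3422.9 kip·in = 3422.9/12 = 285.24 kip·ft.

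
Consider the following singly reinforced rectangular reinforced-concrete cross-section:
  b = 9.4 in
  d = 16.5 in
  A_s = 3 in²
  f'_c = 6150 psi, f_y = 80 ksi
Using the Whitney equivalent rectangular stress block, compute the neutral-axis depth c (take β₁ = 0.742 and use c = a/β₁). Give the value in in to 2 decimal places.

T = A_s f_y = 3 × 80 = 240 kips.
a = T/(0.85 f'_c b) = 240/(0.85 × 6.15 × 9.4) = 4.8842 in.
With β₁ = 0.742, c = a/β₁ = 4.8842/0.742 = 6.58 in.

c ≈ 6.58 in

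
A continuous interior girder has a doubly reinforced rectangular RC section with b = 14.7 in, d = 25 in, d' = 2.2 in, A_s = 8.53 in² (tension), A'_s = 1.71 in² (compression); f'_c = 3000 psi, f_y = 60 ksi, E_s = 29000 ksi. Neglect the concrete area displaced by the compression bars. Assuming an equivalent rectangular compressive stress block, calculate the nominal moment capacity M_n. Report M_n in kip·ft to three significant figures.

M_n ≈ 861 kip·ft

Assume both steels yield.
a = (A_s − A'_s) f_y/(0.85 f'_c b) = (8.53 − 1.71) × 60/(0.85 × 3 × 14.7) = 10.916 in.
c = a/β₁ = 10.916/0.85 = 12.842 in; ε'_s = 0.003(c − d')/c = 0.0025 ≥ ε_y = 0.0021, so the compression steel yields.
M_n = (A_s − A'_s) f_y (d − a/2) + A'_s f_y (d − d') = 409.2 × (25 − 5.458) + 102.6 × (25 − 2.2) = 7996.6 + 2339.3 = 10335.9 kip·in = 10335.9/12 = 861.33 kip·ft.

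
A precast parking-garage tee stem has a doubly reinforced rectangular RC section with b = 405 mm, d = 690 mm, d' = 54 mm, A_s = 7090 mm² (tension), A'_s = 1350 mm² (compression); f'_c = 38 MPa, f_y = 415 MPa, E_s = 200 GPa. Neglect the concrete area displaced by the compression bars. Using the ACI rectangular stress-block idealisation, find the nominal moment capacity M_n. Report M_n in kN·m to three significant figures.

M_n ≈ 1780 kN·m

Assume both tension and compression steel yield.
Net tension couple steel: A_s − A'_s = 5740 mm².
a = (A_s − A'_s) f_y / (0.85 f'_c b) = 2382100/(0.85 × 38 × 405) = 182.10 mm.
c = a/β₁ = 182.10/0.779 = 233.76 mm; ε'_s = 0.003(c − d')/c = 0.0023 ≥ f_y/E_s = 0.0021, so compression steel does yield.
M_n = (A_s − A'_s) f_y (d − a/2) + A'_s f_y (d − d') = [2382100 × (690 − 91.05) + 560250 × (690 − 54)] × 10⁻⁶ = 1426.76 + 356.32 = 1783.08 kN·m.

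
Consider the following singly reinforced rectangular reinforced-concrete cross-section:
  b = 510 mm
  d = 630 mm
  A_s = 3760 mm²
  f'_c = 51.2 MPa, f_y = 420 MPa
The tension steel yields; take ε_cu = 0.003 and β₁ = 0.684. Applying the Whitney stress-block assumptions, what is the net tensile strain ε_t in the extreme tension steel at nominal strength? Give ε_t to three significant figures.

a = A_s f_y/(0.85 f'_c b) = 71.15 mm.
β₁ = 0.684, so c = a/β₁ = 71.15/0.684 = 104.02 mm.
From the linear strain diagram with ε_cu = 0.003: ε_t = 0.003 (d − c)/c = 0.003 × (630 − 104.02)/104.02 = 0.0152.
Since ε_t ≥ 0.005, the section is tension-controlled.

ε_t ≈ 0.0152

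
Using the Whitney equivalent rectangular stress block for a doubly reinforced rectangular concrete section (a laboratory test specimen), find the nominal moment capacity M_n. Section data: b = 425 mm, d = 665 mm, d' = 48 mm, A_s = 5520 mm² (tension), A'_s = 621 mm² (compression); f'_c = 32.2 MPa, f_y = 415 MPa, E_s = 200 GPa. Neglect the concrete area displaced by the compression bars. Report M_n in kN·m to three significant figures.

Assume both tension and compression steel yield.
Net tension couple steel: A_s − A'_s = 4899 mm².
a = (A_s − A'_s) f_y / (0.85 f'_c b) = 2033085/(0.85 × 32.2 × 425) = 174.78 mm.
c = a/β₁ = 174.78/0.82 = 213.15 mm; ε'_s = 0.003(c − d')/c = 0.0023 ≥ f_y/E_s = 0.0021, so compression steel does yield.
M_n = (A_s − A'_s) f_y (d − a/2) + A'_s f_y (d − d') = [2033085 × (665 − 87.39) + 257715 × (665 − 48)] × 10⁻⁶ = 1174.33 + 159.01 = 1333.34 kN·m.

M_n ≈ 1330 kN·m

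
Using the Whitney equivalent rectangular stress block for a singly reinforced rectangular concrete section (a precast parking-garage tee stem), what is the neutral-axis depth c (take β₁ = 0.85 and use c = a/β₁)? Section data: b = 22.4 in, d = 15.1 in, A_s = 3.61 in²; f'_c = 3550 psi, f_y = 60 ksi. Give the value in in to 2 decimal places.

c ≈ 3.77 in

T = A_s f_y = 3.61 × 60 = 216.6 kips.
a = T/(0.85 f'_c b) = 216.6/(0.85 × 3.55 × 22.4) = 3.2045 in.
With β₁ = 0.85, c = a/β₁ = 3.2045/0.85 = 3.77 in.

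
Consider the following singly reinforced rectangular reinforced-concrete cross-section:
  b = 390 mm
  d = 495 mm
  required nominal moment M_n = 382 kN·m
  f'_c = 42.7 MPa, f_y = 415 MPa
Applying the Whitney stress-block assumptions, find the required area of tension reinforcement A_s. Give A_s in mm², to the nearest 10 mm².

A_s ≈ 1980 mm²

With M_n = 0.85 f'_c a b (d − a/2), solve the quadratic for a:
a = d − √(d² − 2M_n/(0.85 f'_c b)) = 495 − √(495² − 2 × 382×10⁶/(0.85 × 42.7 × 390)) = 57.91 mm.
A_s = 0.85 f'_c a b / f_y = 0.85 × 42.7 × 57.91 × 390 / 415 = 1975.2 mm².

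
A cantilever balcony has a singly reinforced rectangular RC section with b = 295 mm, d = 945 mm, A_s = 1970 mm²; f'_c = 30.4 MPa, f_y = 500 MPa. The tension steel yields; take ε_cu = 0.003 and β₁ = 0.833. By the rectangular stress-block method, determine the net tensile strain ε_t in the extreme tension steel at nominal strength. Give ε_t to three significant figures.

ε_t ≈ 0.0153

a = A_s f_y/(0.85 f'_c b) = 129.22 mm.
β₁ = 0.833, so c = a/β₁ = 129.22/0.833 = 155.13 mm.
From the linear strain diagram with ε_cu = 0.003: ε_t = 0.003 (d − c)/c = 0.003 × (945 − 155.13)/155.13 = 0.0153.
Since ε_t ≥ 0.005, the section is tension-controlled.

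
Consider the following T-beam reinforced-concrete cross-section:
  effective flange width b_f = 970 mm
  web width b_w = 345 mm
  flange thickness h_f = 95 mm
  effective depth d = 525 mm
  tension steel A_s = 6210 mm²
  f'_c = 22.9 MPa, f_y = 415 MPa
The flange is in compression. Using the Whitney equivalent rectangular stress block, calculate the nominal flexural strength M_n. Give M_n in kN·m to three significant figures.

Tension: T = A_s f_y = 6210 × 415 = 2577150 N.
Try a within the flange: a = T/(0.85 f'_c b_f) = 2577150/(0.85 × 22.9 × 970) = 136.49 mm.
a = 136.49 > h_f = 95 mm: the block extends into the web. Split into flange-overhang and web parts.
C_f = 0.85 f'_c (b_f − b_w) h_f = 0.85 × 22.9 × (970 − 345) × 95 = 1155734 N.
Remaining web compression depth: a_w = (T − C_f)/(0.85 f'_c b_w) = (2577150 − 1155734)/(0.85 × 22.9 × 345) = 211.66 mm.
M_n = C_f(d − h_f/2) + (T − C_f)(d − a_w/2) = 1155734 × (525 − 47.5) + 1421416 × (525 − 105.83) = 551.86 + 595.81 = 1147.67 × 10⁶ N·mm.
M_n = 1147.67 kN·m.

M_n ≈ 1150 kN·m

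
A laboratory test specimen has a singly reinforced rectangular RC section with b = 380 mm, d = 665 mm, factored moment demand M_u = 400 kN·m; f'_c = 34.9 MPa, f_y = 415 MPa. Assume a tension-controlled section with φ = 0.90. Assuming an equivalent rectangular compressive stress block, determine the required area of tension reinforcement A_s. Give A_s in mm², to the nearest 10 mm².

M_n = M_u/φ = 400/0.90 = 444.444 kN·m.
With M_n = 0.85 f'_c a b (d − a/2), solve the quadratic for a:
a = d − √(d² − 2M_n/(0.85 f'_c b)) = 665 − √(665² − 2 × 444.444×10⁶/(0.85 × 34.9 × 380)) = 62.20 mm.
A_s = 0.85 f'_c a b / f_y = 0.85 × 34.9 × 62.20 × 380 / 415 = 1689.5 mm².

A_s ≈ 1690 mm²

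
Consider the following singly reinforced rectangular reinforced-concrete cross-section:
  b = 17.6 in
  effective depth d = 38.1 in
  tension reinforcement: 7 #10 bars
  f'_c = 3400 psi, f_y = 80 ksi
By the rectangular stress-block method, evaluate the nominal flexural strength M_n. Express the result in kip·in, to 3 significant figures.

M_n ≈ 22100 kip·in

A_s = 7 × 1.27 = 8.89 in².
T = A_s f_y = 8.89 × 80 = 711.2 kips.
a = T/(0.85 f'_c b) = 711.2/(0.85 × 3.4 × 17.6) = 13.982 in.
M_n = T(d − a/2) = 711.2 × (38.1 − 6.991) = 22124.7 kip·in.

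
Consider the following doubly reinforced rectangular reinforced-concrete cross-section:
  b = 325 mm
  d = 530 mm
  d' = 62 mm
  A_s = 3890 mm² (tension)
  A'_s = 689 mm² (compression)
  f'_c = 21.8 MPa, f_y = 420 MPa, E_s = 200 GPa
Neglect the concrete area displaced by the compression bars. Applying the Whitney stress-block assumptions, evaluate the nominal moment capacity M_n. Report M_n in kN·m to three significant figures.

Assume both tension and compression steel yield.
Net tension couple steel: A_s − A'_s = 3201 mm².
a = (A_s − A'_s) f_y / (0.85 f'_c b) = 1344420/(0.85 × 21.8 × 325) = 223.24 mm.
c = a/β₁ = 223.24/0.85 = 262.64 mm; ε'_s = 0.003(c − d')/c = 0.0023 ≥ f_y/E_s = 0.0021, so compression steel does yield.
M_n = (A_s − A'_s) f_y (d − a/2) + A'_s f_y (d − d') = [1344420 × (530 − 111.62) + 289380 × (530 − 62)] × 10⁻⁶ = 562.48 + 135.43 = 697.91 kN·m.

M_n ≈ 698 kN·m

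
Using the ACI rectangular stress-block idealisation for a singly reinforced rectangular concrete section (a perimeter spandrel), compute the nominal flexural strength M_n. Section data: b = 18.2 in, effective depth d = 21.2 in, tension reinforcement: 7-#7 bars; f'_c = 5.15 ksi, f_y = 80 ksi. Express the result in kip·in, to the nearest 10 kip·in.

M_n ≈ 6410 kip·in

A_s = 7 × 0.6 = 4.2 in².
T = A_s f_y = 4.2 × 80 = 336 kips.
a = T/(0.85 f'_c b) = 336/(0.85 × 5.15 × 18.2) = 4.217 in.
M_n = T(d − a/2) = 336 × (21.2 − 2.1085) = 6414.7 kip·in.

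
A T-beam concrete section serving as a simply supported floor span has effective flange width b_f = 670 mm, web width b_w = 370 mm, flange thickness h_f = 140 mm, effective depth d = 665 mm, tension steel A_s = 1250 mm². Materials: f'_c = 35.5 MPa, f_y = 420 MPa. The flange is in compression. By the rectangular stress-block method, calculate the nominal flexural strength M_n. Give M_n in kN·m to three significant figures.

Tension: T = A_s f_y = 1250 × 420 = 525000 N.
Try a within the flange: a = T/(0.85 f'_c b_f) = 525000/(0.85 × 35.5 × 670) = 25.97 mm.
Since a = 25.97 ≤ h_f = 140 mm, the stress block lies entirely in the flange; analyse as a rectangular beam of width b_f.
M_n = T(d − a/2) = 525000 × (665 − 12.985) = 342.31 × 10⁶ N·mm.
M_n = 342.31 kN·m.

M_n ≈ 342 kN·m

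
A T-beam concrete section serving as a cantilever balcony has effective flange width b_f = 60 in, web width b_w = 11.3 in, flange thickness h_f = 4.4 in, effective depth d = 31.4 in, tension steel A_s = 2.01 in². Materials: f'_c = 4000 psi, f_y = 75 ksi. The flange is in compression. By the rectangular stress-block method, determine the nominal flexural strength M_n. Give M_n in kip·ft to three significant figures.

M_n ≈ 390 kip·ft

Tension: T = A_s f_y = 2.01 × 75 = 150.75 kips.
Try a within the flange: a = T/(0.85 f'_c b_f) = 150.75/(0.85 × 4 × 60) = 0.739 in.
Since a = 0.739 ≤ h_f = 4.4 in, the stress block lies entirely in the flange; analyse as a rectangular beam of width b_f.
M_n = T(d − a/2) = 150.75 × (31.4 − 0.3695) = 4677.8 kip·in.
M_n = 4677.8/12 = 389.82 kip·ft.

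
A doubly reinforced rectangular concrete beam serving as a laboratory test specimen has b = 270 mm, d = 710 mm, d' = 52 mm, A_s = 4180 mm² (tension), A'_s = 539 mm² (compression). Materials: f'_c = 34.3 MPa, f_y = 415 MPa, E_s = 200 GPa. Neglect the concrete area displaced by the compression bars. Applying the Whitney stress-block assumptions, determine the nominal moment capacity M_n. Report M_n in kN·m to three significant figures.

M_n ≈ 1070 kN·m

Assume both tension and compression steel yield.
Net tension couple steel: A_s − A'_s = 3641 mm².
a = (A_s − A'_s) f_y / (0.85 f'_c b) = 1511015/(0.85 × 34.3 × 270) = 191.95 mm.
c = a/β₁ = 191.95/0.805 = 238.45 mm; ε'_s = 0.003(c − d')/c = 0.0023 ≥ f_y/E_s = 0.0021, so compression steel does yield.
M_n = (A_s − A'_s) f_y (d − a/2) + A'_s f_y (d − d') = [1511015 × (710 − 95.975) + 223685 × (710 − 52)] × 10⁻⁶ = 927.80 + 147.18 = 1074.98 kN·m.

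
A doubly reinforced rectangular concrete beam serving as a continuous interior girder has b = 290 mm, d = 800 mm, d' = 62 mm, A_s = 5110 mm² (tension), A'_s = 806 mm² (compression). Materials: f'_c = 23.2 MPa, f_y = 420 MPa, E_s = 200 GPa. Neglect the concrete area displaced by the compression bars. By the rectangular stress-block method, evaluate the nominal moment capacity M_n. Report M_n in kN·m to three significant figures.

Assume both tension and compression steel yield.
Net tension couple steel: A_s − A'_s = 4304 mm².
a = (A_s − A'_s) f_y / (0.85 f'_c b) = 1807680/(0.85 × 23.2 × 290) = 316.09 mm.
c = a/β₁ = 316.09/0.85 = 371.87 mm; ε'_s = 0.003(c − d')/c = 0.0025 ≥ f_y/E_s = 0.0021, so compression steel does yield.
M_n = (A_s − A'_s) f_y (d − a/2) + A'_s f_y (d − d') = [1807680 × (800 − 158.045) + 338520 × (800 − 62)] × 10⁻⁶ = 1160.45 + 249.83 = 1410.28 kN·m.

M_n ≈ 1410 kN·m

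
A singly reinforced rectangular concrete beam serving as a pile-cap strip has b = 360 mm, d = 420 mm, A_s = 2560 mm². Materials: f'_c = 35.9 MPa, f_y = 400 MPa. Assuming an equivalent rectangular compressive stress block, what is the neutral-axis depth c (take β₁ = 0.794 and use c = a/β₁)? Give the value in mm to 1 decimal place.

T = A_s f_y = 2560 × 400 = 1024000 N = 1024 kN.
Setting C = 0.85 f'_c a b equal to T: a = 1024000/(0.85 × 35.9 × 360) = 93.215 mm.
With β₁ = 0.794, c = a/β₁ = 93.215/0.794 = 117.4 mm.

c ≈ 117.4 mm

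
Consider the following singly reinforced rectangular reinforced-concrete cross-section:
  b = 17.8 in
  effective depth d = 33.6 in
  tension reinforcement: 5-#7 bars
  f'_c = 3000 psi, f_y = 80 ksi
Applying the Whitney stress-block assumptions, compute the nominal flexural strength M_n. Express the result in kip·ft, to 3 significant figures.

A_s = 5 × 0.6 = 3 in².
T = A_s f_y = 3 × 80 = 240 kips.
a = T/(0.85 f'_c b) = 240/(0.85 × 3 × 17.8) = 5.288 in.
M_n = T(d − a/2) = 240 × (33.6 − 2.644) = 7429.4 kip·in = 7429.4/12 = 619.12 kip·ft.

M_n ≈ 619 kip·ft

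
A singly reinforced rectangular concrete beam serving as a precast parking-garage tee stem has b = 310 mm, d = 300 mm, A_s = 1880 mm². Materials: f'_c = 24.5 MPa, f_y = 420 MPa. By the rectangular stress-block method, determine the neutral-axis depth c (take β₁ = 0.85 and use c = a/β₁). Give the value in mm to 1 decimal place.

T = A_s f_y = 1880 × 420 = 789600 N = 789.6 kN.
Setting C = 0.85 f'_c a b equal to T: a = 789600/(0.85 × 24.5 × 310) = 122.310 mm.
With β₁ = 0.85, c = a/β₁ = 122.310/0.85 = 143.9 mm.

c ≈ 143.9 mm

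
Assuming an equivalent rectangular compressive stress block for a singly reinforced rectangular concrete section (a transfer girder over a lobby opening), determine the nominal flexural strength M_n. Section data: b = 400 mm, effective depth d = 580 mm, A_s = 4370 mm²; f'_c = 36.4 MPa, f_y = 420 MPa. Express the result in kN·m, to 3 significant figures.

M_n ≈ 928 kN·m

T = A_s f_y = 4370 × 420 = 1835400 N = 1835.4 kN.
From C = T: a = T/(0.85 f'_c b) = 1835400/(0.85 × 36.4 × 400) = 148.30 mm.
M_n = T(d − a/2) = 1835.4 kN × (580 − 74.15) mm = 928.44 kN·m.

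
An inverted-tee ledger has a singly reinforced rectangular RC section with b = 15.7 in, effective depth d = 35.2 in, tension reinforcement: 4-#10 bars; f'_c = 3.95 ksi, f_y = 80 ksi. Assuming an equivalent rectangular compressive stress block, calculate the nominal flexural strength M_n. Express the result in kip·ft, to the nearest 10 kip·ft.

A_s = 4 × 1.27 = 5.08 in².
T = A_s f_y = 5.08 × 80 = 406.4 kips.
a = T/(0.85 f'_c b) = 406.4/(0.85 × 3.95 × 15.7) = 7.710 in.
M_n = T(d − a/2) = 406.4 × (35.2 − 3.855) = 12738.6 kip·in = 12738.6/12 = 1061.55 kip·ft.

M_n ≈ 1060 kip·ft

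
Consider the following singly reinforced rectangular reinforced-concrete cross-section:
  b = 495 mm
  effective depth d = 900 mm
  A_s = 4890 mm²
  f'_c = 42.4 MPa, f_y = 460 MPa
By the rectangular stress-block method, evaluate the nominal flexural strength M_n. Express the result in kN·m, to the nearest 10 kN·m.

M_n ≈ 1880 kN·m

T = A_s f_y = 4890 × 460 = 2249400 N = 2249.4 kN.
From C = T: a = T/(0.85 f'_c b) = 2249400/(0.85 × 42.4 × 495) = 126.09 mm.
M_n = T(d − a/2) = 2249.4 kN × (900 − 63.045) mm = 1882.65 kN·m.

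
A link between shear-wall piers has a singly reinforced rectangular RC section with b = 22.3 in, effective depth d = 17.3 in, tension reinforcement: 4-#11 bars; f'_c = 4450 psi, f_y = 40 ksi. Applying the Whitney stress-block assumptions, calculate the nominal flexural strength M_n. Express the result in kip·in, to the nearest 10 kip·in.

A_s = 4 × 1.56 = 6.24 in².
T = A_s f_y = 6.24 × 40 = 249.6 kips.
a = T/(0.85 f'_c b) = 249.6/(0.85 × 4.45 × 22.3) = 2.959 in.
M_n = T(d − a/2) = 249.6 × (17.3 − 1.4795) = 3948.8 kip·in.

M_n ≈ 3950 kip·in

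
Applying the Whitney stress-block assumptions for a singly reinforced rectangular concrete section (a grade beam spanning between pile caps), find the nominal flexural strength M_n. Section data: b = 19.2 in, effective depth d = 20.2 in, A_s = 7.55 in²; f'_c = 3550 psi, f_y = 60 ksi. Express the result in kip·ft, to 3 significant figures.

M_n ≈ 615 kip·ft

T = A_s f_y = 7.55 × 60 = 453 kips.
a = T/(0.85 f'_c b) = 453/(0.85 × 3.55 × 19.2) = 7.819 in.
M_n = T(d − a/2) = 453 × (20.2 − 3.9095) = 7379.6 kip·in = 7379.6/12 = 614.97 kip·ft.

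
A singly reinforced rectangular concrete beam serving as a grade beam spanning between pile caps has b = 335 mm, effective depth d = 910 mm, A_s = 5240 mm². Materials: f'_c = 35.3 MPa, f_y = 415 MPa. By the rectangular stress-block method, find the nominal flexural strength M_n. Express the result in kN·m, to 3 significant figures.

M_n ≈ 1740 kN·m

T = A_s f_y = 5240 × 415 = 2174600 N = 2174.6 kN.
From C = T: a = T/(0.85 f'_c b) = 2174600/(0.85 × 35.3 × 335) = 216.34 mm.
M_n = T(d − a/2) = 2174.6 kN × (910 − 108.17) mm = 1743.66 kN·m.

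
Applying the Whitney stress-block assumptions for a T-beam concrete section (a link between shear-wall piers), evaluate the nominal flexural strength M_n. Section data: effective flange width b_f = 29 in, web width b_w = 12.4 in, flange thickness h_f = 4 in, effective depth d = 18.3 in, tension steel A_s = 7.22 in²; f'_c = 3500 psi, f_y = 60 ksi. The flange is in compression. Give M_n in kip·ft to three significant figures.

M_n ≈ 565 kip·ft

Tension: T = A_s f_y = 7.22 × 60 = 433.2 kips.
Try a within the flange: a = T/(0.85 f'_c b_f) = 433.2/(0.85 × 3.5 × 29) = 5.021 in.
a = 5.021 > h_f = 4 in: the block extends into the web. Split into flange-overhang and web parts.
C_f = 0.85 f'_c (b_f − b_w) h_f = 0.85 × 3.5 × (29 − 12.4) × 4 = 197.5 kips.
Remaining web compression depth: a_w = (T − C_f)/(0.85 f'_c b_w) = (433.2 − 197.5)/(0.85 × 3.5 × 12.4) = 6.389 in.
M_n = C_f(d − h_f/2) + (T − C_f)(d − a_w/2) = 197.5 × (18.3 − 2) + 235.7 × (18.3 − 3.1945) = 3219.3 + 3560.4 = 6779.7 kip·in.
M_n = 6779.7/12 = 564.98 kip·ft.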